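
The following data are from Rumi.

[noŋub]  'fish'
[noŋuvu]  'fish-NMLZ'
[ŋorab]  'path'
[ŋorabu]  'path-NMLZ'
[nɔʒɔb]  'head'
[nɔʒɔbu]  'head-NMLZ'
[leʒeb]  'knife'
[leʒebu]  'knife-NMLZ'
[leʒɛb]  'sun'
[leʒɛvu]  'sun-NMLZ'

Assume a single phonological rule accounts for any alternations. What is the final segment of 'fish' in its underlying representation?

The stem for 'fish' ends in [b] in [noŋub] but [v] in [noŋuvu].
The stem 'path' ([ŋorab], [ŋorabu]) shows [b] unchanged in both environments, so [b] cannot be basic with [v] derived before the NMLZ suffix.
Therefore /v/ is basic and [b] is derived by word-final hardening (voiced fricatives become stops word-finally).

/v/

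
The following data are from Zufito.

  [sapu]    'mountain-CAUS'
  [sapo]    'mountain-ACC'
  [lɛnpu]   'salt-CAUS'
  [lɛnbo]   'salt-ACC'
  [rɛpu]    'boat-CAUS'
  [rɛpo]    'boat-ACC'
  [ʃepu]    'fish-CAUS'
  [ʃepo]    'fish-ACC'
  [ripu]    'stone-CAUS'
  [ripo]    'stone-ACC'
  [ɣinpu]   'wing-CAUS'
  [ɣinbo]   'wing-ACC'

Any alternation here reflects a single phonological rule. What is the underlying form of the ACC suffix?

The ACC suffix surfaces as [-bo] and [-po], depending on the final segment of the stem.
By contrast the CAUS suffix keeps its initial [p] throughout — that segment must be underlying.
The ACC suffix is therefore /-bo/ underlyingly, with post-vocalic devoicing: voiced stops become voiceless after a vowel.

/-bo/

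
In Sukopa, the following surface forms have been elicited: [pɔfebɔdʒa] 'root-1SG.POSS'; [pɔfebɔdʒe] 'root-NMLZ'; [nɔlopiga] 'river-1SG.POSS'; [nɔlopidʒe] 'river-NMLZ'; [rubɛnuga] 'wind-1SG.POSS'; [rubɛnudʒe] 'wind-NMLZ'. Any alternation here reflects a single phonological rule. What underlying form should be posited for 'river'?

The stem for 'river' ends in [g] in [nɔlopiga] but [dʒ] in [nɔlopidʒe].
Compare 'root', with invariant [dʒ] in [pɔfebɔdʒa] and [pɔfebɔdʒe]: an analysis with underlying /dʒ/ and a rule producing [g] before the 1SG.POSS suffix would wrongly predict alternation here too.
So /g/ is underlying, and a rule of palatalization before a front vowel — /g/ becomes palato-alveolar [dʒ] before a front vowel — gives [dʒ].
So 'river' = /nɔlopig/.

/nɔlopig/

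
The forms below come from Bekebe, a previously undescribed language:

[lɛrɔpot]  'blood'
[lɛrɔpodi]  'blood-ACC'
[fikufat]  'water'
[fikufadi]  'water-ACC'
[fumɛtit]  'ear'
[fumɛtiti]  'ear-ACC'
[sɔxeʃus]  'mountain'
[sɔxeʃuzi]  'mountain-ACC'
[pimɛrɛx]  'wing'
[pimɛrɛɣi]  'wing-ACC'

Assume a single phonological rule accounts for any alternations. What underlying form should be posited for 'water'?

The root 'water' surfaces as [fikufat] and [fikufadi], with a stem-final [t] ~ [d] alternation.
Compare 'ear', with invariant [t] in [fumɛtit] and [fumɛtiti]: an analysis with underlying /t/ and a rule producing [d] before the ACC suffix would wrongly predict alternation here too.
So /d/ is underlying, and a rule of word-final obstruent devoicing — voiced obstruents become voiceless word-finally — gives [t].

/fikufad/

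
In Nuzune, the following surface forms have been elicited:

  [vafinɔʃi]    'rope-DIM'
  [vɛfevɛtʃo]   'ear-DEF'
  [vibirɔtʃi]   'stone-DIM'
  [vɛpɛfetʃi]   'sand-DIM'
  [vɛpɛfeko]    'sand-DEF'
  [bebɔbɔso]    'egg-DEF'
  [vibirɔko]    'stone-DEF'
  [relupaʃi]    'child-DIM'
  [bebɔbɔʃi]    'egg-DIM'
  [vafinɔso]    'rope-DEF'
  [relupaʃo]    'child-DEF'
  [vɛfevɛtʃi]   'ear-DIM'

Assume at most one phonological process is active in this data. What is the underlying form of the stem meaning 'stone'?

'stone' shows [tʃ] ~ [k] at the end of the stem ([vibirɔtʃi] vs [vibirɔko]).
If /tʃ/ were underlying and a rule turned it into [k] before the DEF suffix, 'ear' would also alternate; but it has [tʃ] in both [vɛfevɛtʃi] and [vɛfevɛtʃo].
Therefore /k/ is basic and [tʃ] is derived by palatalization before a front vowel (/k/ and /s/ become palato-alveolar [tʃ] and [ʃ] before a front vowel).
Hence 'stone' is /vibirɔk/ underlyingly.

/vibirɔk/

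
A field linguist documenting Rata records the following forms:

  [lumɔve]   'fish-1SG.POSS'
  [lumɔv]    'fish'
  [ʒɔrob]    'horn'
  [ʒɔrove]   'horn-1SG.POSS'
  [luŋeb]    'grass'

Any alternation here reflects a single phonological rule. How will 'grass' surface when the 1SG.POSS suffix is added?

[luŋeve]

The root 'horn' surfaces as [ʒɔrob] and [ʒɔrove], with a stem-final [b] ~ [v] alternation.
Compare 'fish', with invariant [v] in [lumɔv] and [lumɔve]: an analysis with underlying /v/ and a rule producing [b] in isolation would wrongly predict alternation here too.
So /b/ is underlying, and a rule of intervocalic spirantization — voiced stops become fricatives between vowels — gives [v].
From [luŋeb] the stem 'grass' is /luŋeb/; between vowels this yields [luŋeve].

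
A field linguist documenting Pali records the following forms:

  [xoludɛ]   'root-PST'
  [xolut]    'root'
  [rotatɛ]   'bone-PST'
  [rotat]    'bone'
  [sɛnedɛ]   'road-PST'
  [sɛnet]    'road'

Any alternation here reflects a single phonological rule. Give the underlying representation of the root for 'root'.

/xolud/

'root' shows [d] ~ [t] at the end of the stem ([xoludɛ] vs [xolut]).
Compare 'bone', with invariant [t] in [rotatɛ] and [rotat]: an analysis with underlying /t/ and a rule producing [d] before the PST suffix would wrongly predict alternation here too.
So /d/ is underlying, and a rule of word-final obstruent devoicing — voiced obstruents become voiceless word-finally — gives [t].
Hence 'root' is /xolud/ underlyingly.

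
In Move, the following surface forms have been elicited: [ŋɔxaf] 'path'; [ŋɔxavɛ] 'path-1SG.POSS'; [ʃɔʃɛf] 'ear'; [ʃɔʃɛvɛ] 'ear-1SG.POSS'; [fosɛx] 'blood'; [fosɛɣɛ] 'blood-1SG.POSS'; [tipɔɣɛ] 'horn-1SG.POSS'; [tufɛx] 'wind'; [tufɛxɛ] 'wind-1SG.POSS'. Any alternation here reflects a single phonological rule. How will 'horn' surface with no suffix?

[tipɔx]

In [fosɛx] and [fosɛɣɛ] the final segment of 'blood' alternates: [x] ~ [ɣ].
But 'wind' keeps [x] in both environments ([tufɛx], [tufɛxɛ]), so there is no rule changing /x/ to [ɣ] before the 1SG.POSS suffix.
The alternation reflects word-final obstruent devoicing: voiced obstruents become voiceless word-finally. /ɣ/ is underlying.
From [tipɔɣɛ] the stem 'horn' is /tipɔɣ/; word-finally this yields [tipɔx].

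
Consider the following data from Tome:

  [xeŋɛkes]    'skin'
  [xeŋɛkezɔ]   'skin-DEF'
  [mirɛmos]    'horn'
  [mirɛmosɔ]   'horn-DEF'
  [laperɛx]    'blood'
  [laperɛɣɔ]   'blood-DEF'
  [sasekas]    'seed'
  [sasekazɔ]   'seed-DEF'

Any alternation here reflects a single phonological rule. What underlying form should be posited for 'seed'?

In [sasekas] and [sasekazɔ] the final segment of 'seed' alternates: [s] ~ [z].
The stem 'horn' ([mirɛmos], [mirɛmosɔ]) shows [s] unchanged in both environments, so [s] cannot be basic with [z] derived before the DEF suffix.
Therefore /z/ is basic and [s] is derived by word-final obstruent devoicing (voiced obstruents become voiceless word-finally).
So 'seed' = /sasekaz/.

/sasekaz/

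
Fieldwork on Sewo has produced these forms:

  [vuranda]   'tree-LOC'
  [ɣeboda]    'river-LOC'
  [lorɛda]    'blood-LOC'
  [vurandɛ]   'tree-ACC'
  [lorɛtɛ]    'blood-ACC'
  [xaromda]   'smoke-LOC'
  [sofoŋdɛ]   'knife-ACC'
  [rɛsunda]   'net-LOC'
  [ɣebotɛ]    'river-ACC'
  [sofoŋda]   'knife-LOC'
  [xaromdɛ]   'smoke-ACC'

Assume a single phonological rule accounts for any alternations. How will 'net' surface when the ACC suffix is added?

The ACC morpheme has two allomorphs, [-dɛ] and [-tɛ].
The LOC suffix, which begins with [d], is invariant after every stem; so [d] is not altered by any rule here.
So the underlying form is /-tɛ/, and voiceless stops become voiced after a nasal.
After 'net', which ends in a nasal, the suffix surfaces as [-dɛ], giving [rɛsundɛ].

[rɛsundɛ]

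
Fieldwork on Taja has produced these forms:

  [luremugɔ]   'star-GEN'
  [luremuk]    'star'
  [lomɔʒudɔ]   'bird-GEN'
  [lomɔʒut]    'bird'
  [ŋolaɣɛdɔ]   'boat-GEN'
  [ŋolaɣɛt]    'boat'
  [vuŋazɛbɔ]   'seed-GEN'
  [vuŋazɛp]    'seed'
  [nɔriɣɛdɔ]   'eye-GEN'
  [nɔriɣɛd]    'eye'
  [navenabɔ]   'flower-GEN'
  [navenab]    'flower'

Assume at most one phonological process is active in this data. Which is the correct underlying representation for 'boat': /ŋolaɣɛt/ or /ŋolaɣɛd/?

/ŋolaɣɛt/

The stem for 'boat' ends in [d] in [ŋolaɣɛdɔ] but [t] in [ŋolaɣɛt].
But 'eye' keeps [d] in both environments ([nɔriɣɛdɔ], [nɔriɣɛd]), so there is no rule changing /d/ to [t] in isolation.
Therefore /t/ is basic and [d] is derived by intervocalic voicing (voiceless stops become voiced between vowels).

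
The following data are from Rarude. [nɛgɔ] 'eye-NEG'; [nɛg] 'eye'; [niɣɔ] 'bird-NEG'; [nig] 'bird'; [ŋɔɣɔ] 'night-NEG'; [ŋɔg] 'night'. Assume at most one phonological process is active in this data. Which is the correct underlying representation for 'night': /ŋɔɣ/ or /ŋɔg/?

/ŋɔɣ/

The stem for 'night' ends in [ɣ] in [ŋɔɣɔ] but [g] in [ŋɔg].
Compare 'eye', with invariant [g] in [nɛgɔ] and [nɛg]: an analysis with underlying /g/ and a rule producing [ɣ] before the NEG suffix would wrongly predict alternation here too.
The underlying segment must be /ɣ/; voiced fricatives become stops word-finally, yielding [g] there.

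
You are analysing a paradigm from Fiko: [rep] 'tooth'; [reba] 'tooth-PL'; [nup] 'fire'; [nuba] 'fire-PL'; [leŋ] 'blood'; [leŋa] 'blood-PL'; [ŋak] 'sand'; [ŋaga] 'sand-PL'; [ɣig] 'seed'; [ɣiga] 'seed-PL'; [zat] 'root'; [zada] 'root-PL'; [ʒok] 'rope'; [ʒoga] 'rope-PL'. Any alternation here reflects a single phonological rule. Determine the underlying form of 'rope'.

In [ʒok] and [ʒoga] the final segment of 'rope' alternates: [k] ~ [g].
Compare 'seed', with invariant [g] in [ɣig] and [ɣiga]: an analysis with underlying /g/ and a rule producing [k] in isolation would wrongly predict alternation here too.
The alternation reflects intervocalic voicing: voiceless stops become voiced between vowels. /k/ is underlying.

/ʒok/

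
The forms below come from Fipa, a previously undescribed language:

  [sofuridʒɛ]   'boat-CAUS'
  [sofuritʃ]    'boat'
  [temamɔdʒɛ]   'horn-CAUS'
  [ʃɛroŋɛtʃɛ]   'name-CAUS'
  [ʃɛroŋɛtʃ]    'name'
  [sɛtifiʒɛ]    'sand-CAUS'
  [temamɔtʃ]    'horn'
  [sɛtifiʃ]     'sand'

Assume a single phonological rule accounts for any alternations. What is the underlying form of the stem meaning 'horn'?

/temamɔdʒ/

In [temamɔdʒɛ] and [temamɔtʃ] the final segment of 'horn' alternates: [dʒ] ~ [tʃ].
If /tʃ/ were underlying and a rule turned it into [dʒ] before the CAUS suffix, 'name' would also alternate; but it has [tʃ] in both [ʃɛroŋɛtʃɛ] and [ʃɛroŋɛtʃ].
So /dʒ/ is underlying, and a rule of word-final obstruent devoicing — voiced obstruents become voiceless word-finally — gives [tʃ].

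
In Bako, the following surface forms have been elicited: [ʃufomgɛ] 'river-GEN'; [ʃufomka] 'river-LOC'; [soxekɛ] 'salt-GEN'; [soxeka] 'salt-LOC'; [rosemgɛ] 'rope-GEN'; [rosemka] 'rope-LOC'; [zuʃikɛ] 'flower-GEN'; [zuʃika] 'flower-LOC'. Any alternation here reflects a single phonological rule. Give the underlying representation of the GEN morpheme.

/-gɛ/

The GEN morpheme has two allomorphs, [-gɛ] and [-kɛ].
By contrast the LOC suffix keeps its initial [k] throughout — that segment must be underlying.
So the underlying form is /-gɛ/, and voiced stops become voiceless after a vowel.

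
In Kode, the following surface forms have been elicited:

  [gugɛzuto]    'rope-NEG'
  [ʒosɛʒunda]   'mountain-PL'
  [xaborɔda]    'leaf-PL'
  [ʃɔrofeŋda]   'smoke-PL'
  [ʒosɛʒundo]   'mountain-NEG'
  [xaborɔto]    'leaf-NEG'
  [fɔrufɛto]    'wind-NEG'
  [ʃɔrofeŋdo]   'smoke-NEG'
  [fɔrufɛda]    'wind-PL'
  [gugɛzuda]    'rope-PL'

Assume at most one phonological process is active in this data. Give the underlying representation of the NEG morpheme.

The NEG suffix surfaces as [-do] and [-to], depending on the final segment of the stem.
By contrast the PL suffix keeps its initial [d] throughout — that segment must be underlying.
The NEG suffix is therefore /-to/ underlyingly, with post-nasal voicing: voiceless stops become voiced after a nasal.

/-to/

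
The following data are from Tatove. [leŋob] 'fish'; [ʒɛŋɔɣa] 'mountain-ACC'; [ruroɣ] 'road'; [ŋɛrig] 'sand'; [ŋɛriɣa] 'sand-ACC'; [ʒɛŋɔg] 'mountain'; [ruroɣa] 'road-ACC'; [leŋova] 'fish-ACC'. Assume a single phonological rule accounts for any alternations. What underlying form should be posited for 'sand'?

The stem for 'sand' ends in [ɣ] in [ŋɛriɣa] but [g] in [ŋɛrig].
The stem 'road' ([ruroɣa], [ruroɣ]) shows [ɣ] unchanged in both environments, so [ɣ] cannot be basic with [g] derived in isolation.
The underlying segment must be /g/; voiced stops become fricatives between vowels, yielding [ɣ] there.
Hence 'sand' is /ŋɛrig/ underlyingly.

/ŋɛrig/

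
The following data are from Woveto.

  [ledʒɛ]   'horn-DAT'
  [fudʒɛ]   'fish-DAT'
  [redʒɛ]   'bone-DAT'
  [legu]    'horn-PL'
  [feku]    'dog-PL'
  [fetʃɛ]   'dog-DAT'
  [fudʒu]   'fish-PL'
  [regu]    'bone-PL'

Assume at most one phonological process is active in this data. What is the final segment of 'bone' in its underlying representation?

'bone' shows [g] ~ [dʒ] at the end of the stem ([regu] vs [redʒɛ]).
But 'fish' keeps [dʒ] in both environments ([fudʒu], [fudʒɛ]), so there is no rule changing /dʒ/ to [g] before the PL suffix.
So /g/ is underlying, and a rule of palatalization before a front vowel — /k/ and /g/ become palato-alveolar [tʃ] and [dʒ] before a front vowel — gives [dʒ].

/g/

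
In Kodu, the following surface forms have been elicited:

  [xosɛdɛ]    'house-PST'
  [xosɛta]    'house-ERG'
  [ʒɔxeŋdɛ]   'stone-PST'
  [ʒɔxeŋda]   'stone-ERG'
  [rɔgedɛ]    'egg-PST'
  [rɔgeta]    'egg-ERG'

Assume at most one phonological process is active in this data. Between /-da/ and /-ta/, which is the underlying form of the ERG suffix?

/-ta/

The ERG morpheme has two allomorphs, [-da] and [-ta].
By contrast the PST suffix keeps its initial [d] throughout — that segment must be underlying.
The ERG suffix is therefore /-ta/ underlyingly, with post-nasal voicing: voiceless stops become voiced after a nasal.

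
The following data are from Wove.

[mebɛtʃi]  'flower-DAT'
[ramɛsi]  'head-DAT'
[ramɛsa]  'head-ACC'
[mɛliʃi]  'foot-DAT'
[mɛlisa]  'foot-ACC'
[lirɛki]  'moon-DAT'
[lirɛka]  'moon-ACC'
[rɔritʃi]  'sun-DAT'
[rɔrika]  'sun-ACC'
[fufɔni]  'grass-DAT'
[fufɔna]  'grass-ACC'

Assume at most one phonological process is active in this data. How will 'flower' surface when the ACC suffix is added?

'sun' shows [tʃ] ~ [k] at the end of the stem ([rɔritʃi] vs [rɔrika]).
Compare 'moon', with invariant [k] in [lirɛki] and [lirɛka]: an analysis with underlying /k/ and a rule producing [tʃ] before the DAT suffix would wrongly predict alternation here too.
The alternation reflects depalatalization: palato-alveolar /tʃ/ and /ʃ/ become [k] and [s] when no front vowel follows. /tʃ/ is underlying.
The one attested form of 'flower', [mebɛtʃi], shows underlying /mebɛtʃ/. Applying the same rule when no front vowel follows gives [mebɛka].

[mebɛka]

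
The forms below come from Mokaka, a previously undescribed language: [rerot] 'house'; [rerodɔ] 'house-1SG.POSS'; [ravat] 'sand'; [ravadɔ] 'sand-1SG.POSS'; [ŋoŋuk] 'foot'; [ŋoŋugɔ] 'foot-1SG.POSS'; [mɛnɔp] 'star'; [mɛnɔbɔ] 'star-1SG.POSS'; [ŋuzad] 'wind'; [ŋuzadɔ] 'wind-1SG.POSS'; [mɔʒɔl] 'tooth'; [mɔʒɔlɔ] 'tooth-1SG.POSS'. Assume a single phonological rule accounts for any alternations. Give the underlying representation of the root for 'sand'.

/ravat/

The stem for 'sand' ends in [t] in [ravat] but [d] in [ravadɔ].
If /d/ were underlying and a rule turned it into [t] in isolation, 'wind' would also alternate; but it has [d] in both [ŋuzad] and [ŋuzadɔ].
The alternation reflects intervocalic voicing: voiceless stops become voiced between vowels. /t/ is underlying.
Hence 'sand' is /ravat/ underlyingly.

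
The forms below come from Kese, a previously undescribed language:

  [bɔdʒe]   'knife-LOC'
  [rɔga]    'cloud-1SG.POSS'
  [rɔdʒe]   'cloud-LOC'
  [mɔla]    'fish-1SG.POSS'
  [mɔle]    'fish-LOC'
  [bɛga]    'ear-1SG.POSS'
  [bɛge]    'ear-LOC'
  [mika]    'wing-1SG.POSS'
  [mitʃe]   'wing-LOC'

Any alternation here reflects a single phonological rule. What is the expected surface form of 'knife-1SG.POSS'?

The root 'cloud' surfaces as [rɔga] and [rɔdʒe], with a stem-final [g] ~ [dʒ] alternation.
If /g/ were underlying and a rule turned it into [dʒ] before the LOC suffix, 'ear' would also alternate; but it has [g] in both [bɛga] and [bɛge].
So /dʒ/ is underlying, and a rule of depalatalization — palato-alveolar /tʃ/ and /dʒ/ become [k] and [g] when no front vowel follows — gives [g].
From [bɔdʒe] the stem 'knife' is /bɔdʒ/; when no front vowel follows this yields [bɔga].

[bɔga]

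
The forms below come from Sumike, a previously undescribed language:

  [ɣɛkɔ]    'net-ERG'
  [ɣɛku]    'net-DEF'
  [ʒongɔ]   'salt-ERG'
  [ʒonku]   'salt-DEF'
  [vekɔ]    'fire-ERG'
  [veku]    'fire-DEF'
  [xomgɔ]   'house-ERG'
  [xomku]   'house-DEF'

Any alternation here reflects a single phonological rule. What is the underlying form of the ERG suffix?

/-gɔ/

The ERG morpheme has two allomorphs, [-gɔ] and [-kɔ].
The DEF suffix, which begins with [k], is invariant after every stem; so [k] is not altered by any rule here.
The ERG suffix is therefore /-gɔ/ underlyingly, with post-vocalic devoicing: voiced stops become voiceless after a vowel.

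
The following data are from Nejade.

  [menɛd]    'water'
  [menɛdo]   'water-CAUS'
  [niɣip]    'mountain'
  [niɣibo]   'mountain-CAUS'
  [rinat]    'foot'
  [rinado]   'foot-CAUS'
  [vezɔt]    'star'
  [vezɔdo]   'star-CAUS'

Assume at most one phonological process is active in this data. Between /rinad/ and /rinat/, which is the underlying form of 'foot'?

/rinat/

The stem for 'foot' ends in [t] in [rinat] but [d] in [rinado].
But 'water' keeps [d] in both environments ([menɛd], [menɛdo]), so there is no rule changing /d/ to [t] in isolation.
The alternation reflects intervocalic voicing: voiceless stops become voiced between vowels. /t/ is underlying.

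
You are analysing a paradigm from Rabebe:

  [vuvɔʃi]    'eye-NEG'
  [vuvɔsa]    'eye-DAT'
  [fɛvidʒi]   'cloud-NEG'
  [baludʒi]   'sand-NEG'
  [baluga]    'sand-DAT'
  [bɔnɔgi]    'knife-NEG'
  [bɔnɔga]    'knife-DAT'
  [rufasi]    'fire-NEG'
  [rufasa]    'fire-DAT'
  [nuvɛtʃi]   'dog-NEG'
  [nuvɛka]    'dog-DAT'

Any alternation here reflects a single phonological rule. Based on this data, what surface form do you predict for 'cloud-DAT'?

[fɛviga]

The stem for 'sand' ends in [dʒ] in [baludʒi] but [g] in [baluga].
Compare 'knife', with invariant [g] in [bɔnɔgi] and [bɔnɔga]: an analysis with underlying /g/ and a rule producing [dʒ] before the NEG suffix would wrongly predict alternation here too.
So /dʒ/ is underlying, and a rule of depalatalization — palato-alveolar /tʃ/, /dʒ/ and /ʃ/ become [k], [g] and [s] when no front vowel follows — gives [g].
The one attested form of 'cloud', [fɛvidʒi], shows underlying /fɛvidʒ/. Applying the same rule when no front vowel follows gives [fɛviga].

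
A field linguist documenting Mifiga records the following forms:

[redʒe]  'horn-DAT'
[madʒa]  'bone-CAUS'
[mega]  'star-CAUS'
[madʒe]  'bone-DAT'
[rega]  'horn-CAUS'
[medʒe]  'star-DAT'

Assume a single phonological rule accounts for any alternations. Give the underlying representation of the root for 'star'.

'star' shows [dʒ] ~ [g] at the end of the stem ([medʒe] vs [mega]).
The stem 'bone' ([madʒe], [madʒa]) shows [dʒ] unchanged in both environments, so [dʒ] cannot be basic with [g] derived before the CAUS suffix.
Therefore /g/ is basic and [dʒ] is derived by palatalization before a front vowel (/g/ becomes palato-alveolar [dʒ] before a front vowel).

/meg/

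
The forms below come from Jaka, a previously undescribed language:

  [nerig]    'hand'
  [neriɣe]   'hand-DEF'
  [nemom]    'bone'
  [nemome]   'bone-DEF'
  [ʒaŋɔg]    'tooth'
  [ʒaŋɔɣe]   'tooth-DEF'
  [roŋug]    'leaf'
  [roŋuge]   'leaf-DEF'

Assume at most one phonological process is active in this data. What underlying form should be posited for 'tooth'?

In [ʒaŋɔg] and [ʒaŋɔɣe] the final segment of 'tooth' alternates: [g] ~ [ɣ].
The stem 'leaf' ([roŋug], [roŋuge]) shows [g] unchanged in both environments, so [g] cannot be basic with [ɣ] derived before the DEF suffix.
The alternation reflects word-final hardening: voiced fricatives become stops word-finally. /ɣ/ is underlying.

/ʒaŋɔɣ/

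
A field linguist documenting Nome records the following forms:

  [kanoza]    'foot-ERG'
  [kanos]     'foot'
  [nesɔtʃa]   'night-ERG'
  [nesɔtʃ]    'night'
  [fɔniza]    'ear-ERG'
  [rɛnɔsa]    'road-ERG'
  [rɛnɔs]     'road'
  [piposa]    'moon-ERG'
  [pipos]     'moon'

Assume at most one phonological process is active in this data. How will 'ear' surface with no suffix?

[fɔnis]

The stem for 'foot' ends in [z] in [kanoza] but [s] in [kanos].
Compare 'road', with invariant [s] in [rɛnɔsa] and [rɛnɔs]: an analysis with underlying /s/ and a rule producing [z] before the ERG suffix would wrongly predict alternation here too.
So /z/ is underlying, and a rule of word-final obstruent devoicing — voiced obstruents become voiceless word-finally — gives [s].
The one attested form of 'ear', [fɔniza], shows underlying /fɔniz/. Applying the same rule word-finally gives [fɔnis].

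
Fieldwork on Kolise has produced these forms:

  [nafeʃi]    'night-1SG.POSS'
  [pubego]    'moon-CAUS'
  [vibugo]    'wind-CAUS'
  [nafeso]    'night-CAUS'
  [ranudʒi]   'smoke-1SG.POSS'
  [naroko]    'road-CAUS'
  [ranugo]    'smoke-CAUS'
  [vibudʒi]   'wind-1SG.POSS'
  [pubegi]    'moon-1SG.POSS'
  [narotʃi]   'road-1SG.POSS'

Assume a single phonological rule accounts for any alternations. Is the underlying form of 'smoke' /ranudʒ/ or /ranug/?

/ranudʒ/

In [ranudʒi] and [ranugo] the final segment of 'smoke' alternates: [dʒ] ~ [g].
Compare 'moon', with invariant [g] in [pubegi] and [pubego]: an analysis with underlying /g/ and a rule producing [dʒ] before the 1SG.POSS suffix would wrongly predict alternation here too.
The alternation reflects depalatalization: palato-alveolar /tʃ/, /dʒ/ and /ʃ/ become [k], [g] and [s] when no front vowel follows. /dʒ/ is underlying.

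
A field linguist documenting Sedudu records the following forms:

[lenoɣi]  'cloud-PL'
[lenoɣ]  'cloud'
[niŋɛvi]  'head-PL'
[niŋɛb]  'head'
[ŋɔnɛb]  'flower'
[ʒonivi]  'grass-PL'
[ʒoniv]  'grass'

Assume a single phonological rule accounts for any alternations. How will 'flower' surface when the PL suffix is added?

The stem for 'head' ends in [v] in [niŋɛvi] but [b] in [niŋɛb].
The stem 'grass' ([ʒonivi], [ʒoniv]) shows [v] unchanged in both environments, so [v] cannot be basic with [b] derived in isolation.
So /b/ is underlying, and a rule of intervocalic spirantization — voiced stops become fricatives between vowels — gives [v].
The one attested form of 'flower', [ŋɔnɛb], shows underlying /ŋɔnɛb/. Applying the same rule between vowels gives [ŋɔnɛvi].

[ŋɔnɛvi]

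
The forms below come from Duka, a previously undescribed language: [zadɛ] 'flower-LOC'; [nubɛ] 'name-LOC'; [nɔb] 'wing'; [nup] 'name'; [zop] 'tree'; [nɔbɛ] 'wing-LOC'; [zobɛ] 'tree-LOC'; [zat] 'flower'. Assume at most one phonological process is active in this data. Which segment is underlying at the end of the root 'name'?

/p/

The root 'name' surfaces as [nup] and [nubɛ], with a stem-final [p] ~ [b] alternation.
If /b/ were underlying and a rule turned it into [p] in isolation, 'wing' would also alternate; but it has [b] in both [nɔb] and [nɔbɛ].
The alternation reflects intervocalic voicing: voiceless stops become voiced between vowels. /p/ is underlying.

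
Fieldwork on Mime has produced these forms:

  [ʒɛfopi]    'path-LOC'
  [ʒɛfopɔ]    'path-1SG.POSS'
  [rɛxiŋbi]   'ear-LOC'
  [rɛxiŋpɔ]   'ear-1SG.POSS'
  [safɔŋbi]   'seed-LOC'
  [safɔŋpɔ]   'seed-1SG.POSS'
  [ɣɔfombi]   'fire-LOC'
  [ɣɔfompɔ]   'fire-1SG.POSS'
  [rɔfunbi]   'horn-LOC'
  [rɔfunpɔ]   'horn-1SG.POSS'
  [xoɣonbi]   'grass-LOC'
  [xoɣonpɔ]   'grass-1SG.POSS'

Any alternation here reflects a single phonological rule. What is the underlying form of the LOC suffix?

/-bi/

The LOC suffix surfaces as [-bi] and [-pi], depending on the final segment of the stem.
By contrast the 1SG.POSS suffix keeps its initial [p] throughout — that segment must be underlying.
The LOC suffix is therefore /-bi/ underlyingly, with post-vocalic devoicing: voiced stops become voiceless after a vowel.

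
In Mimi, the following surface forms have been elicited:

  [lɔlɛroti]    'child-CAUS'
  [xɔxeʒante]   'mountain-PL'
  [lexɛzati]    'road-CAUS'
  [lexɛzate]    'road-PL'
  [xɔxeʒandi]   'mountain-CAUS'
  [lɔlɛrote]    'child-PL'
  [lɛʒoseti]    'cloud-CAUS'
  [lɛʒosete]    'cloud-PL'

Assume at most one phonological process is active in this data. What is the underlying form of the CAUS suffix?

/-di/

The CAUS morpheme has two allomorphs, [-di] and [-ti].
The PL suffix, which begins with [t], is invariant after every stem; so [t] is not altered by any rule here.
The CAUS suffix is therefore /-di/ underlyingly, with post-vocalic devoicing: voiced stops become voiceless after a vowel.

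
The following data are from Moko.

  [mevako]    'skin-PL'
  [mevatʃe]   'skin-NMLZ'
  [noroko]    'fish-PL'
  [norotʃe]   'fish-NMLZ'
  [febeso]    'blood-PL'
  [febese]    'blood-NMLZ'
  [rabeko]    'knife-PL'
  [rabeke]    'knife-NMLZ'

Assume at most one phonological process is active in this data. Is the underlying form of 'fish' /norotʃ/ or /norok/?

The root 'fish' surfaces as [noroko] and [norotʃe], with a stem-final [k] ~ [tʃ] alternation.
The stem 'knife' ([rabeko], [rabeke]) shows [k] unchanged in both environments, so [k] cannot be basic with [tʃ] derived before the NMLZ suffix.
The alternation reflects depalatalization: palato-alveolar /tʃ/ becomes [k] when no front vowel follows. /tʃ/ is underlying.

/norotʃ/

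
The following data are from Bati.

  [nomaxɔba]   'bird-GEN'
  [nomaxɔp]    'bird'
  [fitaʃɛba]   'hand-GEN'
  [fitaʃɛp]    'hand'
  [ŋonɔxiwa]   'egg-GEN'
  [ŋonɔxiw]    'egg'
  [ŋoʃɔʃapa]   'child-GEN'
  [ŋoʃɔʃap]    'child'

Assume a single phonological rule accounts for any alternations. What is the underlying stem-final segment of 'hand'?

'hand' shows [b] ~ [p] at the end of the stem ([fitaʃɛba] vs [fitaʃɛp]).
The stem 'child' ([ŋoʃɔʃapa], [ŋoʃɔʃap]) shows [p] unchanged in both environments, so [p] cannot be basic with [b] derived before the GEN suffix.
The alternation reflects word-final obstruent devoicing: voiced obstruents become voiceless word-finally. /b/ is underlying.

/b/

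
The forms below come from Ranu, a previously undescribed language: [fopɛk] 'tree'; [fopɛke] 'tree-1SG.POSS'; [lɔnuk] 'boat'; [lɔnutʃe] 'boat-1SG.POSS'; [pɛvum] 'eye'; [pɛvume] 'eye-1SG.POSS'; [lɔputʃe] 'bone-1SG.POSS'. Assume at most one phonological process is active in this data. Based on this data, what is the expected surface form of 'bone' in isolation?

The root 'boat' surfaces as [lɔnuk] and [lɔnutʃe], with a stem-final [k] ~ [tʃ] alternation.
If /k/ were underlying and a rule turned it into [tʃ] before the 1SG.POSS suffix, 'tree' would also alternate; but it has [k] in both [fopɛk] and [fopɛke].
So /tʃ/ is underlying, and a rule of depalatalization — palato-alveolar /tʃ/ becomes [k] when no front vowel follows — gives [k].
From [lɔputʃe] the stem 'bone' is /lɔputʃ/; when no front vowel follows this yields [lɔpuk].

[lɔpuk]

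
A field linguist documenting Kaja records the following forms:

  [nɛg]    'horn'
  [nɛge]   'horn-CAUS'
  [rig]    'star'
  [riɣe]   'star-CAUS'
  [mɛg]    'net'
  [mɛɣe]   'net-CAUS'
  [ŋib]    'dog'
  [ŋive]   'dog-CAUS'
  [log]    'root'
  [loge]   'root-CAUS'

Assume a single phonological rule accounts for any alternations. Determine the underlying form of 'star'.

/riɣ/

'star' shows [g] ~ [ɣ] at the end of the stem ([rig] vs [riɣe]).
If /g/ were underlying and a rule turned it into [ɣ] before the CAUS suffix, 'root' would also alternate; but it has [g] in both [log] and [loge].
The alternation reflects word-final hardening: voiced fricatives become stops word-finally. /ɣ/ is underlying.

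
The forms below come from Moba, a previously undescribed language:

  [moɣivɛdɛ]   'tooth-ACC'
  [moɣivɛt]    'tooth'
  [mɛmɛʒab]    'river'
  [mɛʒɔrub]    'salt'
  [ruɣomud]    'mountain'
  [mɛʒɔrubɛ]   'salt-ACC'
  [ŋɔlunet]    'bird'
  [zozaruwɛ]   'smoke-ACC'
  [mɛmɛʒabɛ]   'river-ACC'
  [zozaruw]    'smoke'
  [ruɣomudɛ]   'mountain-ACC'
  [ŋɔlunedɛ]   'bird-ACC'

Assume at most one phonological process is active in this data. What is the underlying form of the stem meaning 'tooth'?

/moɣivɛt/

'tooth' shows [d] ~ [t] at the end of the stem ([moɣivɛdɛ] vs [moɣivɛt]).
Compare 'mountain', with invariant [d] in [ruɣomudɛ] and [ruɣomud]: an analysis with underlying /d/ and a rule producing [t] in isolation would wrongly predict alternation here too.
The underlying segment must be /t/; voiceless stops become voiced between vowels, yielding [d] there.
So 'tooth' = /moɣivɛt/.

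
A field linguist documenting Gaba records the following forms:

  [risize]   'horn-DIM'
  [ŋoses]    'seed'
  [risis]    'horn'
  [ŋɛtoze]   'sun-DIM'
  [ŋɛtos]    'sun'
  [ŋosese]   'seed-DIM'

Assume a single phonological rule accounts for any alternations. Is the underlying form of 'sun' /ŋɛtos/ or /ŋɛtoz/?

The root 'sun' surfaces as [ŋɛtos] and [ŋɛtoze], with a stem-final [s] ~ [z] alternation.
But 'seed' keeps [s] in both environments ([ŋoses], [ŋosese]), so there is no rule changing /s/ to [z] before the DIM suffix.
The alternation reflects word-final obstruent devoicing: voiced obstruents become voiceless word-finally. /z/ is underlying.

/ŋɛtoz/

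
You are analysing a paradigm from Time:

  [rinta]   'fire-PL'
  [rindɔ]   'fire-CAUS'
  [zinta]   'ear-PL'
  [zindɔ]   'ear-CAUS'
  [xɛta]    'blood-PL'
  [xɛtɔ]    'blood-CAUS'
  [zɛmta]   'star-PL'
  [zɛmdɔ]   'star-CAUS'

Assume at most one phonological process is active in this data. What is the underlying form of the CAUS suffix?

/-dɔ/

The CAUS morpheme has two allomorphs, [-dɔ] and [-tɔ].
By contrast the PL suffix keeps its initial [t] throughout — that segment must be underlying.
So the underlying form is /-dɔ/, and voiced stops become voiceless after a vowel.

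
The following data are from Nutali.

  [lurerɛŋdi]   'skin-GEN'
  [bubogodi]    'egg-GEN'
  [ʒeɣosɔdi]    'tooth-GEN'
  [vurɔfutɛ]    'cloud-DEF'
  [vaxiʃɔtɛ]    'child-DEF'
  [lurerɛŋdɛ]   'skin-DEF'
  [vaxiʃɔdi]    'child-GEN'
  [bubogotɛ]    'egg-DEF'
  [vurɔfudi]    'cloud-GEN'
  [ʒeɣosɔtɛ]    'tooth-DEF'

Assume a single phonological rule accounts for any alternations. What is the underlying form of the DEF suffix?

The DEF suffix surfaces as [-dɛ] and [-tɛ], depending on the final segment of the stem.
The GEN suffix, which begins with [d], is invariant after every stem; so [d] is not altered by any rule here.
The DEF suffix is therefore /-tɛ/ underlyingly, with post-nasal voicing: voiceless stops become voiced after a nasal.

/-tɛ/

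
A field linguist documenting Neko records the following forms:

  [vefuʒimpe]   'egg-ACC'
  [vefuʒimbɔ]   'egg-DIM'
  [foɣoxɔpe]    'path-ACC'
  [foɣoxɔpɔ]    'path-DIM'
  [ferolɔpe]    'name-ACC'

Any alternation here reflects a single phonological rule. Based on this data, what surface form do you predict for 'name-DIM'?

[ferolɔpɔ]

The DIM suffix surfaces as [-bɔ] and [-pɔ], depending on the final segment of the stem.
The ACC suffix, which begins with [p], is invariant after every stem; so [p] is not altered by any rule here.
So the underlying form is /-bɔ/, and voiced stops become voiceless after a vowel.
After 'name', which ends in a vowel, the suffix surfaces as [-pɔ], giving [ferolɔpɔ].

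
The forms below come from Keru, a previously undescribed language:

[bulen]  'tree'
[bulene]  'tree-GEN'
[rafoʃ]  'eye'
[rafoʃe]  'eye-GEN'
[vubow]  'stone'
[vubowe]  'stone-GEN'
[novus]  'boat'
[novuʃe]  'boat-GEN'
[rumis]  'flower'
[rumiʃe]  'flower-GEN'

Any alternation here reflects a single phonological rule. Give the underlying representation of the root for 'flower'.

The stem for 'flower' ends in [s] in [rumis] but [ʃ] in [rumiʃe].
If /ʃ/ were underlying and a rule turned it into [s] in isolation, 'eye' would also alternate; but it has [ʃ] in both [rafoʃ] and [rafoʃe].
So /s/ is underlying, and a rule of palatalization before a front vowel — /s/ becomes palato-alveolar [ʃ] before a front vowel — gives [ʃ].
The underlying form of 'flower' is therefore /rumis/.

/rumis/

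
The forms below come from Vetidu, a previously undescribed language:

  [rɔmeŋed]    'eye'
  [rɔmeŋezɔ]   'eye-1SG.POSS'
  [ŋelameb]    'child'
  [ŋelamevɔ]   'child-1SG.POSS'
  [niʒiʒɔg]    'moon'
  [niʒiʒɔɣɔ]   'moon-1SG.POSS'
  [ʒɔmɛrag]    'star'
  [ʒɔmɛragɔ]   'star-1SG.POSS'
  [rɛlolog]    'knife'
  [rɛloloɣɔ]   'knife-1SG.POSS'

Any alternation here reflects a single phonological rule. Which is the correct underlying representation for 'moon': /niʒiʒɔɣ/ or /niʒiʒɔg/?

'moon' shows [g] ~ [ɣ] at the end of the stem ([niʒiʒɔg] vs [niʒiʒɔɣɔ]).
Compare 'star', with invariant [g] in [ʒɔmɛrag] and [ʒɔmɛragɔ]: an analysis with underlying /g/ and a rule producing [ɣ] before the 1SG.POSS suffix would wrongly predict alternation here too.
Therefore /ɣ/ is basic and [g] is derived by word-final hardening (voiced fricatives become stops word-finally).

/niʒiʒɔɣ/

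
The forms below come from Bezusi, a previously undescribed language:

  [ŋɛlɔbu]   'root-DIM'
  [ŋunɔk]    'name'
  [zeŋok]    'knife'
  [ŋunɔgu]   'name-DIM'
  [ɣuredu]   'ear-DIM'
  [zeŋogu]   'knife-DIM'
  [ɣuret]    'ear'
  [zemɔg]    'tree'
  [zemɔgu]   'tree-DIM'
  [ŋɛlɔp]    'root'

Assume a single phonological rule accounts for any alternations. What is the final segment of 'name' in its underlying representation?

The root 'name' surfaces as [ŋunɔk] and [ŋunɔgu], with a stem-final [k] ~ [g] alternation.
If /g/ were underlying and a rule turned it into [k] in isolation, 'tree' would also alternate; but it has [g] in both [zemɔg] and [zemɔgu].
The alternation reflects intervocalic voicing: voiceless stops become voiced between vowels. /k/ is underlying.

/k/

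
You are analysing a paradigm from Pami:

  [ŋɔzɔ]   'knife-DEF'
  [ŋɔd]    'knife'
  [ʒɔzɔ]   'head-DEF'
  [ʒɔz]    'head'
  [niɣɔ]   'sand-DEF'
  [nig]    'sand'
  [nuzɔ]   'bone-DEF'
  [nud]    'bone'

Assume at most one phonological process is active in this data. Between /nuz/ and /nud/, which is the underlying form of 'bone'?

'bone' shows [z] ~ [d] at the end of the stem ([nuzɔ] vs [nud]).
Compare 'head', with invariant [z] in [ʒɔzɔ] and [ʒɔz]: an analysis with underlying /z/ and a rule producing [d] in isolation would wrongly predict alternation here too.
The underlying segment must be /d/; voiced stops become fricatives between vowels, yielding [z] there.

/nud/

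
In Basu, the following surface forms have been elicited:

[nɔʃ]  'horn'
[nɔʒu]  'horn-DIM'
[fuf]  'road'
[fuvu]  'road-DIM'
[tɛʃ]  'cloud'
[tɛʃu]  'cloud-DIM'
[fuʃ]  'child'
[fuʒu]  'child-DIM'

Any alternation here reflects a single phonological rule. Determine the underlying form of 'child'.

In [fuʃ] and [fuʒu] the final segment of 'child' alternates: [ʃ] ~ [ʒ].
If /ʃ/ were underlying and a rule turned it into [ʒ] before the DIM suffix, 'cloud' would also alternate; but it has [ʃ] in both [tɛʃ] and [tɛʃu].
So /ʒ/ is underlying, and a rule of word-final obstruent devoicing — voiced obstruents become voiceless word-finally — gives [ʃ].
Hence 'child' is /fuʒ/ underlyingly.

/fuʒ/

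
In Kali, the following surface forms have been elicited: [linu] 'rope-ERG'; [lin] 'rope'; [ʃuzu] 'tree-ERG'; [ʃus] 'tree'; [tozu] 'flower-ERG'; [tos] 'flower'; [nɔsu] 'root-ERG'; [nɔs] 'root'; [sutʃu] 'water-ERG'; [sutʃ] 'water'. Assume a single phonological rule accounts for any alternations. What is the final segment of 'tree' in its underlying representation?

/z/

The root 'tree' surfaces as [ʃuzu] and [ʃus], with a stem-final [z] ~ [s] alternation.
Compare 'root', with invariant [s] in [nɔsu] and [nɔs]: an analysis with underlying /s/ and a rule producing [z] before the ERG suffix would wrongly predict alternation here too.
The alternation reflects word-final obstruent devoicing: voiced obstruents become voiceless word-finally. /z/ is underlying.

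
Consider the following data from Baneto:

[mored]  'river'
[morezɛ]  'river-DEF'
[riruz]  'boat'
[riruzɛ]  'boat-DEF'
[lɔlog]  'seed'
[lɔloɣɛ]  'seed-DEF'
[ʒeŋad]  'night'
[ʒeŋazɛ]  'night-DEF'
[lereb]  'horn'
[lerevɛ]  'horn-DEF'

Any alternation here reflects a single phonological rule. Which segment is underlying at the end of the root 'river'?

The stem for 'river' ends in [d] in [mored] but [z] in [morezɛ].
The stem 'boat' ([riruz], [riruzɛ]) shows [z] unchanged in both environments, so [z] cannot be basic with [d] derived in isolation.
The underlying segment must be /d/; voiced stops become fricatives between vowels, yielding [z] there.

/d/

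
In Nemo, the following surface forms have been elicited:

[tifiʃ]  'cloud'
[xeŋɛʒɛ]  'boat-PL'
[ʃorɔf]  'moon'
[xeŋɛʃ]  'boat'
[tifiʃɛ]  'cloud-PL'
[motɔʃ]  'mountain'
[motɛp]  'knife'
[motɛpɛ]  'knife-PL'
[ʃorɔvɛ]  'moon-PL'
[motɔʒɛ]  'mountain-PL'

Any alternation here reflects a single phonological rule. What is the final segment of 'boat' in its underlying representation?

In [xeŋɛʒɛ] and [xeŋɛʃ] the final segment of 'boat' alternates: [ʒ] ~ [ʃ].
The stem 'cloud' ([tifiʃɛ], [tifiʃ]) shows [ʃ] unchanged in both environments, so [ʃ] cannot be basic with [ʒ] derived before the PL suffix.
The underlying segment must be /ʒ/; voiced obstruents become voiceless word-finally, yielding [ʃ] there.

/ʒ/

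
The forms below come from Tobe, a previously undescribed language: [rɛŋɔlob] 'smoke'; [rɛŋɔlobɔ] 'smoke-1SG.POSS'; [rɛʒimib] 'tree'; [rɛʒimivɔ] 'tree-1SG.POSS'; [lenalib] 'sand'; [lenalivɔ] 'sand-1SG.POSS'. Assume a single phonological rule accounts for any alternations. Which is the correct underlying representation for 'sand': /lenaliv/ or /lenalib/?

/lenaliv/

The root 'sand' surfaces as [lenalib] and [lenalivɔ], with a stem-final [b] ~ [v] alternation.
If /b/ were underlying and a rule turned it into [v] before the 1SG.POSS suffix, 'smoke' would also alternate; but it has [b] in both [rɛŋɔlob] and [rɛŋɔlobɔ].
So /v/ is underlying, and a rule of word-final hardening — voiced fricatives become stops word-finally — gives [b].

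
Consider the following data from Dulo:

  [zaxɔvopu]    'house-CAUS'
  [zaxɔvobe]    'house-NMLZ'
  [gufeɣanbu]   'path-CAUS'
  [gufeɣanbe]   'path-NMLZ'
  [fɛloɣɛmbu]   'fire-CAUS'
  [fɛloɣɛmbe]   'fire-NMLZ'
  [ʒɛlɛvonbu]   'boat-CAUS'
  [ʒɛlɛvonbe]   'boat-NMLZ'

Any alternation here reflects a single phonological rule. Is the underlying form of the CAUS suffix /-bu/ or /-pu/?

/-pu/

The CAUS suffix surfaces as [-bu] and [-pu], depending on the final segment of the stem.
By contrast the NMLZ suffix keeps its initial [b] throughout — that segment must be underlying.
So the underlying form is /-pu/, and voiceless stops become voiced after a nasal.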